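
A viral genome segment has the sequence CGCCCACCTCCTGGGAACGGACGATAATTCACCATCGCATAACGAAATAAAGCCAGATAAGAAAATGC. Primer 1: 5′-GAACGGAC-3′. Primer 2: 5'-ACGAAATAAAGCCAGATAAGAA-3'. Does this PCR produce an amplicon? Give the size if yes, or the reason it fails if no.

No product — both primers anneal to the same strand and extend in the same direction.

Primer 1 (GAACGGAC) matches the top strand at positions 15–22 (3' end points downstream).
Primer 2 (ACGAAATAAAGCCAGATAAGAA) also matches the top strand directly, at positions 42–63 — its reverse complement TTCTTATCTGGCTTTATTTCGT is not present.
Both primers anneal to the bottom strand with 3' ends pointing the same way, so neither can prime synthesis back toward the other.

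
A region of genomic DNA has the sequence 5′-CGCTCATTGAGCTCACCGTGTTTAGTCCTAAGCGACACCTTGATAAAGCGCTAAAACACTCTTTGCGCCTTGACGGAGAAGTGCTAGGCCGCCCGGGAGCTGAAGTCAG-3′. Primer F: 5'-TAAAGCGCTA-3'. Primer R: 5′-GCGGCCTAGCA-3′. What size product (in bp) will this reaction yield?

Forward primer TAAAGCGCTA is found on the top strand at positions 44–53.
Reverse complement of the reverse primer: TGCTAGGCCGC. This occurs on the top strand at positions 82–92.
The product runs from position 44 to position 92, so its length is 92 − 44 + 1 = 49 bp.

49 bp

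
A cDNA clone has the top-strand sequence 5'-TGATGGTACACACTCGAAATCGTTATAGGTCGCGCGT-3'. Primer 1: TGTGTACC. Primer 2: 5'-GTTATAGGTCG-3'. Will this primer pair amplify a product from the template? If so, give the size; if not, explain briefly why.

Primer 1 (TGTGTACC) has reverse complement GGTACACA, which matches the top strand at positions 5–12; primer 1 anneals to the top strand there with its 3' end pointing upstream toward position 5.
Primer 2 (GTTATAGGTCG) matches the top strand directly at positions 22–32; it anneals to the bottom strand with its 3' end pointing downstream toward position 32.
The 3' ends diverge (primer 1 extends toward position 1, primer 2 toward position 37), so the primers never converge on a shared product.

No product — the primers' 3' ends point away from each other.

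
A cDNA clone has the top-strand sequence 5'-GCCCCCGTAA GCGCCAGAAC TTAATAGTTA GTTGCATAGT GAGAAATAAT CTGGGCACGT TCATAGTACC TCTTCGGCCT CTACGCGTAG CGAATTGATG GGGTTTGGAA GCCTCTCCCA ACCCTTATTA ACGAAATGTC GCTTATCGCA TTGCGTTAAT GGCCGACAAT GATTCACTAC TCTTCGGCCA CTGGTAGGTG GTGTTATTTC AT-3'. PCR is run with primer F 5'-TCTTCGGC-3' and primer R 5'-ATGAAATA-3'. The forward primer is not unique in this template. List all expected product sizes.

The forward primer TCTTCGGC matches the top strand at positions 71–78, 181–188.
The reverse primer's reverse complement is TATTTCAT, matching at positions 205–212.
Each forward site pairs with the reverse site to give a product ending at position 212: sizes 142, 32 bp.

142 bp, 32 bp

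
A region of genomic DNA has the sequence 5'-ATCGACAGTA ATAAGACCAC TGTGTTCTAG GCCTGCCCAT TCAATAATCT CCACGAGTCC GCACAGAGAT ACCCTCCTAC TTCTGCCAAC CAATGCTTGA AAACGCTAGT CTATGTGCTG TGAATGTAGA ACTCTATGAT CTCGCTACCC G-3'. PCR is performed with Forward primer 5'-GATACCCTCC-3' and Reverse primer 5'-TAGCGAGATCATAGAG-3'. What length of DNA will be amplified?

Scanning the template, GATACCCTCC occurs at positions 68–77; this primer anneals to the bottom strand there with its 3' end pointing downstream.
Reverse complement of the reverse primer: CTCTATGATCTCGCTA. This occurs on the top strand at positions 132–147.
The product runs from position 68 to position 147, so its length is 147 − 68 + 1 = 80 bp.

80 bp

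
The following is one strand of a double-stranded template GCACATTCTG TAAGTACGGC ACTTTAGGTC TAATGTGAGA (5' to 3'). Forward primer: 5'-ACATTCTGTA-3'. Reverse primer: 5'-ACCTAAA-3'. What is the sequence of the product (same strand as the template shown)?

5'-ACATTCTGTAAGTACGGCACTTTAGGT-3'

The forward primer matches the template at positions 3–12.
The reverse primer's reverse complement is TTTAGGT, which matches the template at positions 23–29.
The product is the template from position 3 through 29 (27 bp).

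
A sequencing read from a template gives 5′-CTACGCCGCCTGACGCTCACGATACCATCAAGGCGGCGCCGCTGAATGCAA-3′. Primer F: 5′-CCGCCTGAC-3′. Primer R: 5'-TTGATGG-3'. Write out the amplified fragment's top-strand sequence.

Scanning the template, CCGCCTGAC occurs at positions 6–14; this primer anneals to the bottom strand there with its 3' end pointing downstream.
Reverse complement of the reverse primer: CCATCAA. This occurs on the top strand at positions 25–31.
The product is the template from position 6 through 31 (26 bp).

5'-CCGCCTGACGCTCACGATACCATCAA-3'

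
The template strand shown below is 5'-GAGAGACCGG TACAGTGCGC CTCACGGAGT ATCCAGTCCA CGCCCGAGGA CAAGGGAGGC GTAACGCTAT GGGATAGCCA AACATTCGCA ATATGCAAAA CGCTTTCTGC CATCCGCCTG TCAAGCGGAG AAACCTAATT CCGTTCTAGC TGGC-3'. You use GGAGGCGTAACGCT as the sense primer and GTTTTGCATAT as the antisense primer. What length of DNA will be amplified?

47 bp

Forward primer GGAGGCGTAACGCT is found on the top strand at positions 55–68.
The reverse primer's reverse complement is ATATGCAAAAC, which matches the template at positions 91–101.
Amplicon spans positions 55–101: 47 bp.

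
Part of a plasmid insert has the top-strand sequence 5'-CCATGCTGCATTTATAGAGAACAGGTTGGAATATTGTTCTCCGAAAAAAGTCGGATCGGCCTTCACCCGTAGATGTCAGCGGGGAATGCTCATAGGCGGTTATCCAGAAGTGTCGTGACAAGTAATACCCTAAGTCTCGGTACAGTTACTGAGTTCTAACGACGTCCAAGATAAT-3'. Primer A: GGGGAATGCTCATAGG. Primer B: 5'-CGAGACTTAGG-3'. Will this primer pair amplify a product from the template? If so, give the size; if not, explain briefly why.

Primer A (GGGGAATGCTCATAGG) matches the top strand at positions 81–96; it acts as a forward primer.
Primer B's reverse complement is CCTAAGTCTCG, matching the top strand at positions 129–139; it acts as a reverse primer.
The 3' ends face each other across positions 81–139, giving a 59 bp product.

Yes — a 59 bp product.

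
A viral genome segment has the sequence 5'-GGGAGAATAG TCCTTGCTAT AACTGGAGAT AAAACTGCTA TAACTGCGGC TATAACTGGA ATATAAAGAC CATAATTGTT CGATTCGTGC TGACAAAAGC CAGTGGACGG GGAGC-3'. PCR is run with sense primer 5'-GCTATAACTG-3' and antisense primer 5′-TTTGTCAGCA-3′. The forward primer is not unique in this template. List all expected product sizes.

82 bp, 61 bp, 49 bp

The forward primer GCTATAACTG matches the top strand at positions 16–25, 37–46, 49–58.
The reverse primer's reverse complement is TGCTGACAAA, matching at positions 88–97.
Each forward site pairs with the reverse site to give a product ending at position 97: sizes 82, 61, 49 bp.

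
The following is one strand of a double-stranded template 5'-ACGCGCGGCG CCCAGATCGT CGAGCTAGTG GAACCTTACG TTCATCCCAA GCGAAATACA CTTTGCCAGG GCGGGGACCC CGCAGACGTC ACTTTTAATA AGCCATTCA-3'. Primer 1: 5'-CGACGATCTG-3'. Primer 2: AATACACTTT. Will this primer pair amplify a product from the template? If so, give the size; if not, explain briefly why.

No product — the primers' 3' ends point away from each other.

Primer 1 (CGACGATCTG) has reverse complement CAGATCGTCG, which matches the top strand at positions 13–22; primer 1 anneals to the top strand there with its 3' end pointing upstream toward position 13.
Primer 2 (AATACACTTT) matches the top strand directly at positions 55–64; it anneals to the bottom strand with its 3' end pointing downstream toward position 64.
The 3' ends diverge (primer 1 extends toward position 1, primer 2 toward position 109), so the primers never converge on a shared product.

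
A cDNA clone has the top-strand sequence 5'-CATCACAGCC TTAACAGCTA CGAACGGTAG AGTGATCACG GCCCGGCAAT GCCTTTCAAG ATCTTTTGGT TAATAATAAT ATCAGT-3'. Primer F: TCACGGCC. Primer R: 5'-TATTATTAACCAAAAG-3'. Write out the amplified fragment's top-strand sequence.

5'-TCACGGCCCGGCAATGCCTTTCAAGATCTTTTGGTTAATAATA-3'

Scanning the template, TCACGGCC occurs at positions 36–43; this primer anneals to the bottom strand there with its 3' end pointing downstream.
The reverse primer's reverse complement is CTTTTGGTTAATAATA, which matches the template at positions 63–78.
The product is the template from position 36 through 78 (43 bp).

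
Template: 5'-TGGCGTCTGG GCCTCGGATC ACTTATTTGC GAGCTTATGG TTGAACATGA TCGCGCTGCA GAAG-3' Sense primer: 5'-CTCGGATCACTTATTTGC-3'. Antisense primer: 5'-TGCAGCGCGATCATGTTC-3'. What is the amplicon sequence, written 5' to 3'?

5'-CTCGGATCACTTATTTGCGAGCTTATGGTTGAACATGATCGCGCTGCA-3'

The forward primer matches the template at positions 13–30.
Taking the reverse complement of TGCAGCGCGATCATGTTC gives GAACATGATCGCGCTGCA, found at positions 43–60 on the template; the primer anneals here to the top strand with its 3' end pointing upstream.
The product is the template from position 13 through 60 (48 bp).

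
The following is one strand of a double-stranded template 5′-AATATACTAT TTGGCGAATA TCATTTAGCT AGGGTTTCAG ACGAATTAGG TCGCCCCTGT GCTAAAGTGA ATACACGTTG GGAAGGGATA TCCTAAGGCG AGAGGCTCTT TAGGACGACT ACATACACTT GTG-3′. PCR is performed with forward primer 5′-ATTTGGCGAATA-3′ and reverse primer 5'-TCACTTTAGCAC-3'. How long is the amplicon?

62 bp

The forward primer matches the template at positions 9–20.
Taking the reverse complement of TCACTTTAGCAC gives GTGCTAAAGTGA, found at positions 59–70 on the template; the primer anneals here to the top strand with its 3' end pointing upstream.
Amplicon spans positions 9–70: 62 bp.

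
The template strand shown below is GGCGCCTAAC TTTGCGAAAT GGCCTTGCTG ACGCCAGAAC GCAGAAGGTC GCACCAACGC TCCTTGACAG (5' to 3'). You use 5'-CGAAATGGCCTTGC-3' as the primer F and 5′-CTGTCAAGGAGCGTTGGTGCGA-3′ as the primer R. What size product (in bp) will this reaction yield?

56 bp

The forward primer matches the template at positions 15–28.
Taking the reverse complement of CTGTCAAGGAGCGTTGGTGCGA gives TCGCACCAACGCTCCTTGACAG, found at positions 49–70 on the template; the primer anneals here to the top strand with its 3' end pointing upstream.
Amplicon spans positions 15–70: 56 bp.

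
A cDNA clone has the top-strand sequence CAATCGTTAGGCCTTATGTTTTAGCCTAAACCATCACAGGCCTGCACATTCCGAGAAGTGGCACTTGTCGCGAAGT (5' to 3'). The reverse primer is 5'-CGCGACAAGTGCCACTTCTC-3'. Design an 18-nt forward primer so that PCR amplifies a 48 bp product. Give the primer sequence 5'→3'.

The reverse primer's reverse complement GAGAAGTGGCACTTGTCGCG matches the template at positions 53–72, so the product ends at position 72.
A 48 bp product then starts at position 72 − 48 + 1 = 25.
The forward primer is identical to the top strand there: CCTAAACCATCACAGGCC.

5'-CCTAAACCATCACAGGCC-3'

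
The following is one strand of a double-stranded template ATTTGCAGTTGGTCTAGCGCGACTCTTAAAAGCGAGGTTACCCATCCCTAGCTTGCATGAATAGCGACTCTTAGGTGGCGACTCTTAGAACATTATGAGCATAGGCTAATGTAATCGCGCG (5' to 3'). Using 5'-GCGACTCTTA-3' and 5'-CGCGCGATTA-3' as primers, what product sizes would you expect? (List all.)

The forward primer GCGACTCTTA matches the top strand at positions 19–28, 64–73, 78–87.
The reverse primer's reverse complement is TAATCGCGCG, matching at positions 112–121.
Each forward site pairs with the reverse site to give a product ending at position 121: sizes 103, 58, 44 bp.

103 bp, 58 bp, 44 bp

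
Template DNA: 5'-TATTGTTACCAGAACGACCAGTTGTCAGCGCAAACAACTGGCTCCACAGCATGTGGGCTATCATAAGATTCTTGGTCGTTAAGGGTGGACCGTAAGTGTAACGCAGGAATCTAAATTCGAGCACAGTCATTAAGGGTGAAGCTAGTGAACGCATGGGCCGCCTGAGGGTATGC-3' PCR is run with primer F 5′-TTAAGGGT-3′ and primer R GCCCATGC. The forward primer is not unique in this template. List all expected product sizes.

The forward primer TTAAGGGT matches the top strand at positions 79–86, 130–137.
The reverse primer's reverse complement is GCATGGGC, matching at positions 151–158.
Each forward site pairs with the reverse site to give a product ending at position 158: sizes 80, 29 bp.

80 bp, 29 bp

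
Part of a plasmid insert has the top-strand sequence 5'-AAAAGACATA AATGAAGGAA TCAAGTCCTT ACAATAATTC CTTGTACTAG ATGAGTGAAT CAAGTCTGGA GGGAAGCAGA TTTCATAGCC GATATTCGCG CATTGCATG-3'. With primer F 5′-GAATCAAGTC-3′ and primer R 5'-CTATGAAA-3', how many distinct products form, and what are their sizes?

The forward primer GAATCAAGTC matches the top strand at positions 18–27, 57–66.
The reverse primer's reverse complement is TTTCATAG, matching at positions 81–88.
Each forward site pairs with the reverse site to give a product ending at position 88: sizes 71, 32 bp.

Two products: 71 bp, 32 bp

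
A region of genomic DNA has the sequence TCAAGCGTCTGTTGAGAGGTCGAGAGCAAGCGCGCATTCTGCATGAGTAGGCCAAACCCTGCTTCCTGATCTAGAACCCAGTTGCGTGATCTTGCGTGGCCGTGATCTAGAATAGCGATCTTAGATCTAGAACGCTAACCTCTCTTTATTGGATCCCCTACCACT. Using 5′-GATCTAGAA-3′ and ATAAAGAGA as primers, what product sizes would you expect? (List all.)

82 bp, 46 bp, 26 bp

The forward primer GATCTAGAA matches the top strand at positions 68–76, 104–112, 124–132.
The reverse primer's reverse complement is TCTCTTTAT, matching at positions 141–149.
Each forward site pairs with the reverse site to give a product ending at position 149: sizes 82, 46, 26 bp.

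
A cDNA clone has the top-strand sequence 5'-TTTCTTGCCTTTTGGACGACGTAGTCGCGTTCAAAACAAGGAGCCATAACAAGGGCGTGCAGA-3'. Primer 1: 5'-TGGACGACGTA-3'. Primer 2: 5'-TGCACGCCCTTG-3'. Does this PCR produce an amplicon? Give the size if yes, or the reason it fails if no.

Yes — a 49 bp product.

Primer 1 (TGGACGACGTA) matches the top strand at positions 13–23; it acts as a forward primer.
Primer 2's reverse complement is CAAGGGCGTGCA, matching the top strand at positions 50–61; it acts as a reverse primer.
The 3' ends face each other across positions 13–61, giving a 49 bp product.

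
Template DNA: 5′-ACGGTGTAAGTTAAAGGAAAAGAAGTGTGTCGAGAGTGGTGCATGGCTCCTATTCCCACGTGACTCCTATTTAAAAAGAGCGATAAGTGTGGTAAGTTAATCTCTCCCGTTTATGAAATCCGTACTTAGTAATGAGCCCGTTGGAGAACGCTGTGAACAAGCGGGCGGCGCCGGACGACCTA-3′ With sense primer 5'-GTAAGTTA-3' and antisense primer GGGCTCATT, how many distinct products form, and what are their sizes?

Two products: 134 bp, 48 bp

The forward primer GTAAGTTA matches the top strand at positions 6–13, 92–99.
The reverse primer's reverse complement is AATGAGCCC, matching at positions 131–139.
Each forward site pairs with the reverse site to give a product ending at position 139: sizes 134, 48 bp.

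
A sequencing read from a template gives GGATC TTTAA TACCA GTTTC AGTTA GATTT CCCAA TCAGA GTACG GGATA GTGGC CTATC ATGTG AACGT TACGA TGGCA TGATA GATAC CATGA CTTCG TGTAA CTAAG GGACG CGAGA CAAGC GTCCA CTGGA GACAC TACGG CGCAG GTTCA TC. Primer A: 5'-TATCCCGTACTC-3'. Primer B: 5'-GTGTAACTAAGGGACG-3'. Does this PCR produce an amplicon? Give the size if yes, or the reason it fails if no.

Primer A (TATCCCGTACTC) has reverse complement GAGTACGGGATA, which matches the top strand at positions 39–50; primer A anneals to the top strand there with its 3' end pointing upstream toward position 39.
Primer B (GTGTAACTAAGGGACG) matches the top strand directly at positions 100–115; it anneals to the bottom strand with its 3' end pointing downstream toward position 115.
The 3' ends diverge (primer A extends toward position 1, primer B toward position 157), so the primers never converge on a shared product.

No product — the primers' 3' ends point away from each other.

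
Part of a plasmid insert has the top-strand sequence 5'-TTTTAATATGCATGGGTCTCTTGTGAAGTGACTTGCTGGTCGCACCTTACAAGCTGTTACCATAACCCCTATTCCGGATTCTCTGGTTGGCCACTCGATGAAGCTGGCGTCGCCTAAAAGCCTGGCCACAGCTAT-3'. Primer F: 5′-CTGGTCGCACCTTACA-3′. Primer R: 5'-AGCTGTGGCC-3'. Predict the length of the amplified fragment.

Scanning the template, CTGGTCGCACCTTACA occurs at positions 36–51; this primer anneals to the bottom strand there with its 3' end pointing downstream.
The reverse primer's reverse complement is GGCCACAGCT, which matches the template at positions 124–133.
Amplicon spans positions 36–133: 98 bp.

98 bp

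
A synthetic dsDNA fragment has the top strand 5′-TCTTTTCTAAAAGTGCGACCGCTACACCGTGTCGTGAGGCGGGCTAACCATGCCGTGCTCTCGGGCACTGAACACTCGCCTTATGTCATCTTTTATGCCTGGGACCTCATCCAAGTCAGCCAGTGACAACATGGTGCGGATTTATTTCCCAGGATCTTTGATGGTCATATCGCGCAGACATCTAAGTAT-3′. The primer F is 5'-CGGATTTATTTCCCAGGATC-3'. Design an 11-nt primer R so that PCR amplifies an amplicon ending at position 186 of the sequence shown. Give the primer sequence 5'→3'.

The forward primer binds at positions 137–156; the product's 3' end on the top strand is position 186.
The reverse primer anneals to the top strand over positions 176–186, i.e. to AGACATCTAAG.
Its sequence written 5'→3' is the reverse complement: CTTAGATGTCT.

5'-CTTAGATGTCT-3'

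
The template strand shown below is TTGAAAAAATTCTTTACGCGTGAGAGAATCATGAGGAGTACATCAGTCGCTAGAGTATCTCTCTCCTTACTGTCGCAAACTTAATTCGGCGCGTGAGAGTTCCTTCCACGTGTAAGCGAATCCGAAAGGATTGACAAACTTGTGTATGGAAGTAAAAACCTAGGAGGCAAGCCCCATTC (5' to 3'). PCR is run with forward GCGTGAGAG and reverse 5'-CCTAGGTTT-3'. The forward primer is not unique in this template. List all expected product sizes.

147 bp, 74 bp

The forward primer GCGTGAGAG matches the top strand at positions 18–26, 91–99.
The reverse primer's reverse complement is AAACCTAGG, matching at positions 156–164.
Each forward site pairs with the reverse site to give a product ending at position 164: sizes 147, 74 bp.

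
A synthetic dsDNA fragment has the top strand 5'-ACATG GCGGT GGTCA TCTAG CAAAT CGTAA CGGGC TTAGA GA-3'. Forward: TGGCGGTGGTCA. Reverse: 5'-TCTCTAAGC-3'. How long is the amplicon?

Scanning the template, TGGCGGTGGTCA occurs at positions 4–15; this primer anneals to the bottom strand there with its 3' end pointing downstream.
The reverse primer's reverse complement is GCTTAGAGA, which matches the template at positions 34–42.
Amplicon spans positions 4–42: 39 bp.

39 bp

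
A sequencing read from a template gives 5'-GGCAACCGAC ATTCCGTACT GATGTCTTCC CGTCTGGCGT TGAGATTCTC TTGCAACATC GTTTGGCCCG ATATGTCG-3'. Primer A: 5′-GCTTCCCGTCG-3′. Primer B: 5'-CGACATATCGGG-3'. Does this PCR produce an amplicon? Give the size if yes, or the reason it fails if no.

Primer A (GCTTCCCGTCG) does not match the top strand, and its reverse complement CGACGGGAAGC does not match either.
With no annealing site for primer A, no amplification occurs.

No product — primer A has no binding site in the template.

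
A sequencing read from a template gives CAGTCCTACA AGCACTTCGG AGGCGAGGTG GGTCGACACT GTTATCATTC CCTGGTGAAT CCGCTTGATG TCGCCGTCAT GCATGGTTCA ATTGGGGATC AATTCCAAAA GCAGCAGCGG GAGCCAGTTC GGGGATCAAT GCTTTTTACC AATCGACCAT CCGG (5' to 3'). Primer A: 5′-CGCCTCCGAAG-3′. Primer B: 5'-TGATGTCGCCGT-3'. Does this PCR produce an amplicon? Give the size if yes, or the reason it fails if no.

No product — the primers' 3' ends point away from each other.

Primer A (CGCCTCCGAAG) has reverse complement CTTCGGAGGCG, which matches the top strand at positions 15–25; primer A anneals to the top strand there with its 3' end pointing upstream toward position 15.
Primer B (TGATGTCGCCGT) matches the top strand directly at positions 66–77; it anneals to the bottom strand with its 3' end pointing downstream toward position 77.
The 3' ends diverge (primer A extends toward position 1, primer B toward position 164), so the primers never converge on a shared product.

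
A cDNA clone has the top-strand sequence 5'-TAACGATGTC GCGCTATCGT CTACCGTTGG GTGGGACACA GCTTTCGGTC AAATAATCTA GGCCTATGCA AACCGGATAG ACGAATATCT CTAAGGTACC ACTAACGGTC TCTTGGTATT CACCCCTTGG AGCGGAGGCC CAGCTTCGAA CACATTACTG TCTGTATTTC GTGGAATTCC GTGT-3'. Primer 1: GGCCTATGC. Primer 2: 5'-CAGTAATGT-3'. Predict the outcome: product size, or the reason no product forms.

Yes — a 100 bp product.

Primer 1 (GGCCTATGC) matches the top strand at positions 61–69; it acts as a forward primer.
Primer 2's reverse complement is ACATTACTG, matching the top strand at positions 152–160; it acts as a reverse primer.
The 3' ends face each other across positions 61–160, giving a 100 bp product.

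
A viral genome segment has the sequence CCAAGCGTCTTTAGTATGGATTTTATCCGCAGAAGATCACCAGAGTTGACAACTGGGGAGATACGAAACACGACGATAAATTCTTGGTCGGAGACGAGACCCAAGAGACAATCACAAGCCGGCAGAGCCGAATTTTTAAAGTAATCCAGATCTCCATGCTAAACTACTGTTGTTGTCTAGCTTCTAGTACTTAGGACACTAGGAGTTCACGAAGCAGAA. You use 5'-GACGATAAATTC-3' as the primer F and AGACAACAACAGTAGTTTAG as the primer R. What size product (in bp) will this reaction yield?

107 bp

The forward primer matches the template at positions 72–83.
Reverse complement of the reverse primer: CTAAACTACTGTTGTTGTCT. This occurs on the top strand at positions 159–178.
Product length = (reverse-primer end) − (forward-primer start) + 1 = 178 − 72 + 1 = 107 bp.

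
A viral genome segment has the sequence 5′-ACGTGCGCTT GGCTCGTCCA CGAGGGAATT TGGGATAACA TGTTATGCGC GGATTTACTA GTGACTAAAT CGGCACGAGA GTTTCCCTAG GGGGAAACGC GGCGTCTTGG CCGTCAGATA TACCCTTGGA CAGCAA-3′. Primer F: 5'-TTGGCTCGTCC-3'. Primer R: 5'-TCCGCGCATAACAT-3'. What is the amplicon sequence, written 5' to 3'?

The forward primer matches the template at positions 9–19.
Reverse complement of the reverse primer: ATGTTATGCGCGGA. This occurs on the top strand at positions 40–53.
The product is the template from position 9 through 53 (45 bp).

5'-TTGGCTCGTCCACGAGGGAATTTGGGATAACATGTTATGCGCGGA-3'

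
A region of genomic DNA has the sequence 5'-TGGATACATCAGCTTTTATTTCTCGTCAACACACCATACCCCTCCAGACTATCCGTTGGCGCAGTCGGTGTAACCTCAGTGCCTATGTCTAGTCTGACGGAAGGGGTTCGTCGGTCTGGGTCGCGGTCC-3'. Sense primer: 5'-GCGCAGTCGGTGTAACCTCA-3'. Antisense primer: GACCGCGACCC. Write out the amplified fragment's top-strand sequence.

5'-GCGCAGTCGGTGTAACCTCAGTGCCTATGTCTAGTCTGACGGAAGGGGTTCGTCGGTCTGGGTCGCGGTC-3'

Forward primer GCGCAGTCGGTGTAACCTCA is found on the top strand at positions 59–78.
The reverse primer's reverse complement is GGGTCGCGGTC, which matches the template at positions 118–128.
The product is the template from position 59 through 128 (70 bp).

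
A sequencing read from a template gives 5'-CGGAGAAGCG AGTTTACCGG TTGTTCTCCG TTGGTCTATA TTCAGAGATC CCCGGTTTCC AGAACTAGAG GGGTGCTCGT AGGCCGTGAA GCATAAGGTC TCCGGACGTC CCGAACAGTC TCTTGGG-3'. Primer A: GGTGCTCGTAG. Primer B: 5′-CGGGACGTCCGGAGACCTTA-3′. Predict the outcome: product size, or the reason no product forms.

Yes — a 42 bp product.

Primer A (GGTGCTCGTAG) matches the top strand at positions 72–82; it acts as a forward primer.
Primer B's reverse complement is TAAGGTCTCCGGACGTCCCG, matching the top strand at positions 94–113; it acts as a reverse primer.
The 3' ends face each other across positions 72–113, giving a 42 bp product.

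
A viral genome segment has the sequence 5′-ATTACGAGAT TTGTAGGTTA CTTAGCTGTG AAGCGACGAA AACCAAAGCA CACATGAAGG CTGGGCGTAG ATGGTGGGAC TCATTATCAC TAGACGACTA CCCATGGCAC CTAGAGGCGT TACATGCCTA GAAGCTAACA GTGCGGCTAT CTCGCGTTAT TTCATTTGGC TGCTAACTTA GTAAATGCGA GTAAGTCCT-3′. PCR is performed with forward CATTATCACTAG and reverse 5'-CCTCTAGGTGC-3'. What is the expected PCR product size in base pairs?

36 bp

Forward primer CATTATCACTAG is found on the top strand at positions 82–93.
Reverse complement of the reverse primer: GCACCTAGAGG. This occurs on the top strand at positions 107–117.
Amplicon spans positions 82–117: 36 bp.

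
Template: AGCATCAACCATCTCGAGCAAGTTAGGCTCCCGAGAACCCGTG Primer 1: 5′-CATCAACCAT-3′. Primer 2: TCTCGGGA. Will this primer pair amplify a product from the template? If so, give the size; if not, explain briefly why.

Yes — a 34 bp product.

Primer 1 (CATCAACCAT) matches the top strand at positions 3–12; it acts as a forward primer.
Primer 2's reverse complement is TCCCGAGA, matching the top strand at positions 29–36; it acts as a reverse primer.
The 3' ends face each other across positions 3–36, giving a 34 bp product.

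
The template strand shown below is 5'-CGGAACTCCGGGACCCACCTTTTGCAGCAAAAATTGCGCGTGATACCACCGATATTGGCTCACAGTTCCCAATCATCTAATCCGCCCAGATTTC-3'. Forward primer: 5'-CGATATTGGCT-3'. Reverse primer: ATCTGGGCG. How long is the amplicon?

42 bp

The forward primer matches the template at positions 50–60.
The reverse primer's reverse complement is CGCCCAGAT, which matches the template at positions 83–91.
Product length = (reverse-primer end) − (forward-primer start) + 1 = 91 − 50 + 1 = 42 bp.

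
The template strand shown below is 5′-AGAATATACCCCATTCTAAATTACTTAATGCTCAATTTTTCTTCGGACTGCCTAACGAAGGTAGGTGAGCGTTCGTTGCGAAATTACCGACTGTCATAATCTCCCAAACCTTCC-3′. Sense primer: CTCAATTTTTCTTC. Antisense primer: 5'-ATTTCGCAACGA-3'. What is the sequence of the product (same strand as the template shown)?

5'-CTCAATTTTTCTTCGGACTGCCTAACGAAGGTAGGTGAGCGTTCGTTGCGAAAT-3'

The forward primer matches the template at positions 31–44.
The reverse primer's reverse complement is TCGTTGCGAAAT, which matches the template at positions 73–84.
The product is the template from position 31 through 84 (54 bp).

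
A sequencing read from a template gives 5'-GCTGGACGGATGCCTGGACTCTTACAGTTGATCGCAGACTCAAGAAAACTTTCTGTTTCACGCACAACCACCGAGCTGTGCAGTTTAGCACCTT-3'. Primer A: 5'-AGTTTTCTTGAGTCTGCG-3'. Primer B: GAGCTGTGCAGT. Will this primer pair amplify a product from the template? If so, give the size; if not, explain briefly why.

Primer A (AGTTTTCTTGAGTCTGCG) has reverse complement CGCAGACTCAAGAAAACT, which matches the top strand at positions 33–50; primer A anneals to the top strand there with its 3' end pointing upstream toward position 33.
Primer B (GAGCTGTGCAGT) matches the top strand directly at positions 73–84; it anneals to the bottom strand with its 3' end pointing downstream toward position 84.
The 3' ends diverge (primer A extends toward position 1, primer B toward position 94), so the primers never converge on a shared product.

No product — the primers' 3' ends point away from each other.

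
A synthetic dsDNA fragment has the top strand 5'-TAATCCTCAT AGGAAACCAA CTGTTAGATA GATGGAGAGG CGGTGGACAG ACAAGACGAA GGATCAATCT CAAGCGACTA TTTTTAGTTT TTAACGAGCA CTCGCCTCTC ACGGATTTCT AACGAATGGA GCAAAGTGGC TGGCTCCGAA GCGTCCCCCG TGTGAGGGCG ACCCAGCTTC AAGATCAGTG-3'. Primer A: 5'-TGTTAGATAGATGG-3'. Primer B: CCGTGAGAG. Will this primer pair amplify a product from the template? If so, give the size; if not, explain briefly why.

Yes — a 93 bp product.

Primer A (TGTTAGATAGATGG) matches the top strand at positions 22–35; it acts as a forward primer.
Primer B's reverse complement is CTCTCACGG, matching the top strand at positions 106–114; it acts as a reverse primer.
The 3' ends face each other across positions 22–114, giving a 93 bp product.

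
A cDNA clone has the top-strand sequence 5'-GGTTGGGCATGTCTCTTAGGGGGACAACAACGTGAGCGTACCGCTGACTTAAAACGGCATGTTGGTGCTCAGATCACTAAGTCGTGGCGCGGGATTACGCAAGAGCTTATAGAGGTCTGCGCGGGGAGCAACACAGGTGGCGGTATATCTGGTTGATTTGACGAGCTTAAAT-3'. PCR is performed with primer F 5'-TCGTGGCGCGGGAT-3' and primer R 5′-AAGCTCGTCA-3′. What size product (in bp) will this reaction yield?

The forward primer matches the template at positions 82–95.
The reverse primer's reverse complement is TGACGAGCTT, which matches the template at positions 159–168.
Amplicon spans positions 82–168: 87 bp.

87 bp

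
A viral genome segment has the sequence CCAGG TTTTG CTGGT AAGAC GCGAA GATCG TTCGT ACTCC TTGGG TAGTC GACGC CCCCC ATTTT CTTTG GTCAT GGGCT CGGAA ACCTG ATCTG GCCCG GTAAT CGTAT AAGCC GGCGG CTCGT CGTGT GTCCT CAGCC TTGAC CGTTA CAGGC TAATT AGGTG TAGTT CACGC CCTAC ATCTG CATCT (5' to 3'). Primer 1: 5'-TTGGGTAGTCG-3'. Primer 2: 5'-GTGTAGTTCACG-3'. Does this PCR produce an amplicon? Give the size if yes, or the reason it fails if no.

Primer 1 (TTGGGTAGTCG) matches the top strand at positions 41–51 (3' end points downstream).
Primer 2 (GTGTAGTTCACG) also matches the top strand directly, at positions 163–174 — its reverse complement CGTGAACTACAC is not present.
Both primers anneal to the bottom strand with 3' ends pointing the same way, so neither can prime synthesis back toward the other.

No product — both primers anneal to the same strand and extend in the same direction.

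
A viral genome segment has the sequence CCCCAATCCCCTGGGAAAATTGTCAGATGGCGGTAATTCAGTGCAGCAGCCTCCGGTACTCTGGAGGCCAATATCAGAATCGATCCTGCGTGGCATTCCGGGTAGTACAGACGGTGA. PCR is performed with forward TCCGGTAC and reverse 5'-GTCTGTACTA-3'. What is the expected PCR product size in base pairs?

61 bp

The forward primer matches the template at positions 52–59.
Reverse complement of the reverse primer: TAGTACAGAC. This occurs on the top strand at positions 103–112.
The product runs from position 52 to position 112, so its length is 112 − 52 + 1 = 61 bp.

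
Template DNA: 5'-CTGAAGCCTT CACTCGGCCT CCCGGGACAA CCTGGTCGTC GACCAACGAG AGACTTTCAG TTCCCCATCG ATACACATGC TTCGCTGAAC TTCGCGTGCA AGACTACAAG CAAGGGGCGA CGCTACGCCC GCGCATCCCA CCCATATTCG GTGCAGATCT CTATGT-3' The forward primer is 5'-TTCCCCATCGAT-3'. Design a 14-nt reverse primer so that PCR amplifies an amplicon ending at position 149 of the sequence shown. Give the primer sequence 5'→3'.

5'-GAATATGGGTGGGA-3'

The forward primer binds at positions 61–72; the product's 3' end on the top strand is position 149.
The reverse primer anneals to the top strand over positions 136–149, i.e. to TCCCACCCATATTC.
Its sequence written 5'→3' is the reverse complement: GAATATGGGTGGGA.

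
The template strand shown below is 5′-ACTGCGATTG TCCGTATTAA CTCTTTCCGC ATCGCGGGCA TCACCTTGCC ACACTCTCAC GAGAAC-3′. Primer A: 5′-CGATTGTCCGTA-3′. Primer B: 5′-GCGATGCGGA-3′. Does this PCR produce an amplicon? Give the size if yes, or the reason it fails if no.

Primer A (CGATTGTCCGTA) matches the top strand at positions 5–16; it acts as a forward primer.
Primer B's reverse complement is TCCGCATCGC, matching the top strand at positions 26–35; it acts as a reverse primer.
The 3' ends face each other across positions 5–35, giving a 31 bp product.

Yes — a 31 bp product.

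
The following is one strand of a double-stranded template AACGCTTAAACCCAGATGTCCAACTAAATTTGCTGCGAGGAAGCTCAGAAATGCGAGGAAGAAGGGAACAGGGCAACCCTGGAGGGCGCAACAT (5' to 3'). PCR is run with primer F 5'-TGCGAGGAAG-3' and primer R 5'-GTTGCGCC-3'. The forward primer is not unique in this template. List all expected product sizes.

The forward primer TGCGAGGAAG matches the top strand at positions 34–43, 52–61.
The reverse primer's reverse complement is GGCGCAAC, matching at positions 85–92.
Each forward site pairs with the reverse site to give a product ending at position 92: sizes 59, 41 bp.

59 bp, 41 bp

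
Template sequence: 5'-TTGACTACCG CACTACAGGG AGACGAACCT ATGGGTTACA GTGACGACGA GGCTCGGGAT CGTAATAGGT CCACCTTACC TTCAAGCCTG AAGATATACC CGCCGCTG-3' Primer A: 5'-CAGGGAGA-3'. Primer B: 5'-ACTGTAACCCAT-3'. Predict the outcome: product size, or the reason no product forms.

Primer A (CAGGGAGA) matches the top strand at positions 16–23; it acts as a forward primer.
Primer B's reverse complement is ATGGGTTACAGT, matching the top strand at positions 31–42; it acts as a reverse primer.
The 3' ends face each other across positions 16–42, giving a 27 bp product.

Yes — a 27 bp product.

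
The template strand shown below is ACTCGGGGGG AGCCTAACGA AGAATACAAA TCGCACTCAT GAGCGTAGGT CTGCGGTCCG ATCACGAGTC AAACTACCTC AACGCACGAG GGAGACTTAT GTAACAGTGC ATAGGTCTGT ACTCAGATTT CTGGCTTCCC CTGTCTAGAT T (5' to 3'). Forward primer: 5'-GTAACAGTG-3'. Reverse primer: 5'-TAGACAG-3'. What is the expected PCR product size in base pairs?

47 bp

Scanning the template, GTAACAGTG occurs at positions 101–109; this primer anneals to the bottom strand there with its 3' end pointing downstream.
Taking the reverse complement of TAGACAG gives CTGTCTA, found at positions 141–147 on the template; the primer anneals here to the top strand with its 3' end pointing upstream.
The product runs from position 101 to position 147, so its length is 147 − 101 + 1 = 47 bp.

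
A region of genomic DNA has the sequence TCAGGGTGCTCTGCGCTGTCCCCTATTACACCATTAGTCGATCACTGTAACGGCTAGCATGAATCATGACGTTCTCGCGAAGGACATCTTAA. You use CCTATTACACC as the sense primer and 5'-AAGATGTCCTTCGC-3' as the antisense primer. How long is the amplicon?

69 bp

The forward primer matches the template at positions 22–32.
Taking the reverse complement of AAGATGTCCTTCGC gives GCGAAGGACATCTT, found at positions 77–90 on the template; the primer anneals here to the top strand with its 3' end pointing upstream.
Amplicon spans positions 22–90: 69 bp.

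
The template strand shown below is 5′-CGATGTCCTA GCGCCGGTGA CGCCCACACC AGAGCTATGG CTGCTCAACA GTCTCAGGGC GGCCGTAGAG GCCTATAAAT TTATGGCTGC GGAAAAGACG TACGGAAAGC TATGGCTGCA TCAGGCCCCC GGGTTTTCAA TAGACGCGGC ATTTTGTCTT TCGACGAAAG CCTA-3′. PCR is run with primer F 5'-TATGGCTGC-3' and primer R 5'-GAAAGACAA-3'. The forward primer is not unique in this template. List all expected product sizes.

The forward primer TATGGCTGC matches the top strand at positions 36–44, 82–90, 111–119.
The reverse primer's reverse complement is TTGTCTTTC, matching at positions 154–162.
Each forward site pairs with the reverse site to give a product ending at position 162: sizes 127, 81, 52 bp.

127 bp, 81 bp, 52 bp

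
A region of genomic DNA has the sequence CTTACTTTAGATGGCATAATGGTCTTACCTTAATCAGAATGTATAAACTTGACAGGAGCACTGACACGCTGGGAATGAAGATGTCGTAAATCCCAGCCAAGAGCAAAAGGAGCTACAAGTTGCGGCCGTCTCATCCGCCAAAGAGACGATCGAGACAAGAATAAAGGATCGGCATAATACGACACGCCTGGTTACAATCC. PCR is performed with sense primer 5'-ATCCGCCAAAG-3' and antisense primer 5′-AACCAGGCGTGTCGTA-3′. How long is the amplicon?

61 bp

Scanning the template, ATCCGCCAAAG occurs at positions 133–143; this primer anneals to the bottom strand there with its 3' end pointing downstream.
The reverse primer's reverse complement is TACGACACGCCTGGTT, which matches the template at positions 178–193.
The product runs from position 133 to position 193, so its length is 193 − 133 + 1 = 61 bp.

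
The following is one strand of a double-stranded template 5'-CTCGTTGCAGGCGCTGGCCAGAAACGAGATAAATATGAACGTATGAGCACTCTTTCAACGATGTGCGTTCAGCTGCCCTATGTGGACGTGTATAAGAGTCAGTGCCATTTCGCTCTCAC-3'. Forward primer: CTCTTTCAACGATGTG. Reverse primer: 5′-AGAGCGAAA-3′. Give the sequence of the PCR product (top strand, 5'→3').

Forward primer CTCTTTCAACGATGTG is found on the top strand at positions 50–65.
Reverse complement of the reverse primer: TTTCGCTCT. This occurs on the top strand at positions 108–116.
The product is the template from position 50 through 116 (67 bp).

5'-CTCTTTCAACGATGTGCGTTCAGCTGCCCTATGTGGACGTGTATAAGAGTCAGTGCCATTTCGCTCT-3'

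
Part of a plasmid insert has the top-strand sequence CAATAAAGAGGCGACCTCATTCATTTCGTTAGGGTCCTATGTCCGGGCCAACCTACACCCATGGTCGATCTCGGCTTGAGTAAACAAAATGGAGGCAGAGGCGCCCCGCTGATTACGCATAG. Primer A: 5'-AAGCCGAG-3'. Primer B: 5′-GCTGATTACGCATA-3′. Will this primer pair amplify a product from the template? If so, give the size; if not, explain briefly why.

Primer A (AAGCCGAG) has reverse complement CTCGGCTT, which matches the top strand at positions 70–77; primer A anneals to the top strand there with its 3' end pointing upstream toward position 70.
Primer B (GCTGATTACGCATA) matches the top strand directly at positions 108–121; it anneals to the bottom strand with its 3' end pointing downstream toward position 121.
The 3' ends diverge (primer A extends toward position 1, primer B toward position 122), so the primers never converge on a shared product.

No product — the primers' 3' ends point away from each other.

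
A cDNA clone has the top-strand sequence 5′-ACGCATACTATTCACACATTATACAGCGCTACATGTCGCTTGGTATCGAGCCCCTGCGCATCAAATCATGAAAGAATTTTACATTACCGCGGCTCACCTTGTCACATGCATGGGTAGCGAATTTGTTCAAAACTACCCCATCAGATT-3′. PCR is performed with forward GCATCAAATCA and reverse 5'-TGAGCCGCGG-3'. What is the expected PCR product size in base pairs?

Forward primer GCATCAAATCA is found on the top strand at positions 58–68.
The reverse primer's reverse complement is CCGCGGCTCA, which matches the template at positions 87–96.
Amplicon spans positions 58–96: 39 bp.

39 bp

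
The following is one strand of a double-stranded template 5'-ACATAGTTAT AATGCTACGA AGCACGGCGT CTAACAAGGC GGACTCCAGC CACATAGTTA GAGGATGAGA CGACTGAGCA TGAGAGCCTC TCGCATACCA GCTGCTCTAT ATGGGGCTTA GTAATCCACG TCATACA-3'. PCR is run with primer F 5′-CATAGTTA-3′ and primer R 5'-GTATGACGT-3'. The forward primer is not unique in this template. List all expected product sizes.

135 bp, 84 bp

The forward primer CATAGTTA matches the top strand at positions 2–9, 53–60.
The reverse primer's reverse complement is ACGTCATAC, matching at positions 128–136.
Each forward site pairs with the reverse site to give a product ending at position 136: sizes 135, 84 bp.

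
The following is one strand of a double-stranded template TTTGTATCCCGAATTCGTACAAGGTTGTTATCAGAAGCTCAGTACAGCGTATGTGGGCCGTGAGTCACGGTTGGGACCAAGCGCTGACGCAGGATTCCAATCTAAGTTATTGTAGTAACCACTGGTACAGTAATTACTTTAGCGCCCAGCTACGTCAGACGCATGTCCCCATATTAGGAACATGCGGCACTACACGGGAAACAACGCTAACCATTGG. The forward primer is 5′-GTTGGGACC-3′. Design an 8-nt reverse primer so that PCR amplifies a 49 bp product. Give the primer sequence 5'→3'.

5'-TTACTACA-3'

The forward primer binds at positions 70–78, so a 49 bp product ends at position 70 + 49 − 1 = 118.
The reverse primer anneals to the top strand over positions 111–118, i.e. to TGTAGTAA.
Its sequence written 5'→3' is the reverse complement: TTACTACA.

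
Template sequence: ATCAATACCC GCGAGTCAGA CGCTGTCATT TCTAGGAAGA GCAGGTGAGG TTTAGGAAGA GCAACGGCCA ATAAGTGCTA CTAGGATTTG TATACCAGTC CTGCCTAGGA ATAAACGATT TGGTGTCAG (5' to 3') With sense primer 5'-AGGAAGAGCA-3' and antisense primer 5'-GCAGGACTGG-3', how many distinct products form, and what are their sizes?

Two products: 71 bp, 51 bp

The forward primer AGGAAGAGCA matches the top strand at positions 34–43, 54–63.
The reverse primer's reverse complement is CCAGTCCTGC, matching at positions 95–104.
Each forward site pairs with the reverse site to give a product ending at position 104: sizes 71, 51 bp.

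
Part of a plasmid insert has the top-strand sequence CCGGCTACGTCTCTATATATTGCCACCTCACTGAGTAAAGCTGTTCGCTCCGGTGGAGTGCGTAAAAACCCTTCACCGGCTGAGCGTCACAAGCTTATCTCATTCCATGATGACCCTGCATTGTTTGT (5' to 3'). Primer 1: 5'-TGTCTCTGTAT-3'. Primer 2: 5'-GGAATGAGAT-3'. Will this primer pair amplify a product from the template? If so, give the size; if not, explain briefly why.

Primer 1 (TGTCTCTGTAT) does not match the top strand, and its reverse complement ATACAGAGACA does not match either.
With no annealing site for primer 1, no amplification occurs.

No product — primer 1 has no binding site in the template.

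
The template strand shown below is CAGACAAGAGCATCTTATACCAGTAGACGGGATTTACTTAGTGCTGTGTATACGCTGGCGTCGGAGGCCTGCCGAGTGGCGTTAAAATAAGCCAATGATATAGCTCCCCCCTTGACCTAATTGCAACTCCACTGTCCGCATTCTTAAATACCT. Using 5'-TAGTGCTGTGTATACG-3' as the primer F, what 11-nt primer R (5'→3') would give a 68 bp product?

The forward primer binds at positions 39–54, so a 68 bp product ends at position 39 + 68 − 1 = 106.
The reverse primer anneals to the top strand over positions 96–106, i.e. to TGATATAGCTC.
Its sequence written 5'→3' is the reverse complement: GAGCTATATCA.

5'-GAGCTATATCA-3'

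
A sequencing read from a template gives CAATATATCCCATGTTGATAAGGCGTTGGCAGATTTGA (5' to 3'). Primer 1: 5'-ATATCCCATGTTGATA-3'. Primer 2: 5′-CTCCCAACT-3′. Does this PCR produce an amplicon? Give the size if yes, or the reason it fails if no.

Primer 2 (CTCCCAACT) does not match the top strand, and its reverse complement AGTTGGGAG does not match either.
With no annealing site for primer 2, no amplification occurs.

No product — primer 2 has no binding site in the template.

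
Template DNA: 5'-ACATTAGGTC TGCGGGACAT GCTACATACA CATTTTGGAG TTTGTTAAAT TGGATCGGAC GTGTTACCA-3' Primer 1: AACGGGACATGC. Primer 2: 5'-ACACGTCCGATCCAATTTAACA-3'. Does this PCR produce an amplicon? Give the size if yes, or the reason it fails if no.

No product — primer 1 has no binding site in the template.

Primer 1 (AACGGGACATGC) does not match the top strand, and its reverse complement GCATGTCCCGTT does not match either.
With no annealing site for primer 1, no amplification occurs.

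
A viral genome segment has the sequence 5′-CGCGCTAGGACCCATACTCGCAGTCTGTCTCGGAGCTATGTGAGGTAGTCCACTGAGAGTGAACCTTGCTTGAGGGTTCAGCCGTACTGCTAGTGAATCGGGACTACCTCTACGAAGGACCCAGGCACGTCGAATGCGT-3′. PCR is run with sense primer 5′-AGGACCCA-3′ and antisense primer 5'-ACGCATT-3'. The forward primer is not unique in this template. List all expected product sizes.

The forward primer AGGACCCA matches the top strand at positions 7–14, 116–123.
The reverse primer's reverse complement is AATGCGT, matching at positions 133–139.
Each forward site pairs with the reverse site to give a product ending at position 139: sizes 133, 24 bp.

133 bp, 24 bp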